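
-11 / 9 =-1.22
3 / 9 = 1 / 3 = 0.33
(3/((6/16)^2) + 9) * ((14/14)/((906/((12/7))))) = 26/453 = 0.06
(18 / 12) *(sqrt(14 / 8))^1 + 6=3 *sqrt(7) / 4 + 6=7.98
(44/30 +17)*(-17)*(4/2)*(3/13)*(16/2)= -75344/65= -1159.14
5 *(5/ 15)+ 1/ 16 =83/ 48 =1.73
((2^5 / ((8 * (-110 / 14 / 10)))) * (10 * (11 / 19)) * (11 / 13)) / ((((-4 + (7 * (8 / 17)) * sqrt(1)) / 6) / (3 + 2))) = 261800 / 247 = 1059.92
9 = 9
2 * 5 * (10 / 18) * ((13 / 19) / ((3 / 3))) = 650 / 171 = 3.80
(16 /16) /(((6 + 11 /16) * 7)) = 16 /749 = 0.02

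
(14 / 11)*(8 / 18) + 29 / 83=0.92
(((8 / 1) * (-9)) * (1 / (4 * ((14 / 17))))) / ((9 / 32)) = -544 / 7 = -77.71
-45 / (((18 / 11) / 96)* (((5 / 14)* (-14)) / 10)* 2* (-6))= -440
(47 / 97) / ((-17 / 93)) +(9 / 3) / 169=-733752 / 278681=-2.63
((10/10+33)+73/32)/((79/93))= 107973/2528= 42.71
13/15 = 0.87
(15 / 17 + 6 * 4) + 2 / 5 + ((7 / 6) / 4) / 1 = 52171 / 2040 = 25.57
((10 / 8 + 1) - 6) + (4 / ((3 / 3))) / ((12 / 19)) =31 / 12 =2.58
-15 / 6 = -5 / 2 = -2.50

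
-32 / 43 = -0.74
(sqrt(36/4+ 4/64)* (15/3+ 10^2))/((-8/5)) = -197.56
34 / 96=0.35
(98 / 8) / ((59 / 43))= 2107 / 236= 8.93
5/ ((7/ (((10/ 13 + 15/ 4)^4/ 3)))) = 15249003125/ 153543936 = 99.31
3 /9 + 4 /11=23 /33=0.70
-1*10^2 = -100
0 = 0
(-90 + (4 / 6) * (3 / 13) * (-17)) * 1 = -1204 / 13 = -92.62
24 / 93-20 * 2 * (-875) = 1085008 / 31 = 35000.26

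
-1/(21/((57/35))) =-0.08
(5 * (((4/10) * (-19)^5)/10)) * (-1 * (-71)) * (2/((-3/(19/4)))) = 3340257551/30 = 111341918.37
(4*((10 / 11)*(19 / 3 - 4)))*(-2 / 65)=-0.26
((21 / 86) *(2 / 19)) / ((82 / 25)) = 525 / 66994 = 0.01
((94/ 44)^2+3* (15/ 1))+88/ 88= 24473/ 484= 50.56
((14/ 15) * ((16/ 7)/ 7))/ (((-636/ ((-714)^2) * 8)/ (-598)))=4839016/ 265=18260.44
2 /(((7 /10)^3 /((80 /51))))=9.15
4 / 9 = 0.44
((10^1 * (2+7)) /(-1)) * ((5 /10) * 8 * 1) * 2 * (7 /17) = -5040 /17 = -296.47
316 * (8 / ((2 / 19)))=24016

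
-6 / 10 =-3 / 5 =-0.60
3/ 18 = 1/ 6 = 0.17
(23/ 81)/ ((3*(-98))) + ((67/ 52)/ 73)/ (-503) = -0.00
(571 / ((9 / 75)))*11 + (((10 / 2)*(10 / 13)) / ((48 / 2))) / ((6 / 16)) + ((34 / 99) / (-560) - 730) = 18598933979 / 360360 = 51612.09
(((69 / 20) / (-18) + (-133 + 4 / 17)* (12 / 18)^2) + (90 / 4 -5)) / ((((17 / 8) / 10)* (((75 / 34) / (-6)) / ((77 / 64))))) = 19649861 / 30600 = 642.15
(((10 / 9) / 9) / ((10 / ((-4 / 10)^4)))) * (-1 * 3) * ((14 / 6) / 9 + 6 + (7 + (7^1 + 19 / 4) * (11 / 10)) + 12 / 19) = -1100522 / 43284375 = -0.03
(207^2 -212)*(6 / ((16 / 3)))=383733 / 8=47966.62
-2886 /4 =-1443 /2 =-721.50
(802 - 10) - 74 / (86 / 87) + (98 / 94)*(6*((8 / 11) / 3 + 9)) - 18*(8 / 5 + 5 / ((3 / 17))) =26249681 / 111155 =236.15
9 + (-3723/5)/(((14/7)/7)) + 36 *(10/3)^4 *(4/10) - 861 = -151229/90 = -1680.32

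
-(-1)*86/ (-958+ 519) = -0.20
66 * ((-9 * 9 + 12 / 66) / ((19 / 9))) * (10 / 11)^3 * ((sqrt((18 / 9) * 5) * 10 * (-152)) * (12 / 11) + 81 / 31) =-3888486000 / 783959 + 46085760000 * sqrt(10) / 14641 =9949002.73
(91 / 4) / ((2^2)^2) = 91 / 64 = 1.42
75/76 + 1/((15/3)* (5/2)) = 1.07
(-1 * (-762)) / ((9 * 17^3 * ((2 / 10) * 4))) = 635 / 29478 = 0.02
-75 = -75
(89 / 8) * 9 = 801 / 8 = 100.12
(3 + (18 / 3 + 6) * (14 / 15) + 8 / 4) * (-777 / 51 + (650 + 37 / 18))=10316.49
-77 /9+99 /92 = -6193 /828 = -7.48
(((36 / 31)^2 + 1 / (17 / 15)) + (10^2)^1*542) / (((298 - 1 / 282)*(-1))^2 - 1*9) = 70418648880828 / 115358260920533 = 0.61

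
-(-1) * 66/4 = 16.50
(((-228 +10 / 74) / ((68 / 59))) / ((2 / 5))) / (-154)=3.21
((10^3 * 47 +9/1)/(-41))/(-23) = 47009/943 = 49.85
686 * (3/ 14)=147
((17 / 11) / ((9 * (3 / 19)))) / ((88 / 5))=1615 / 26136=0.06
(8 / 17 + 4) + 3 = 127 / 17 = 7.47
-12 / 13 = -0.92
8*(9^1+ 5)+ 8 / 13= 1464 / 13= 112.62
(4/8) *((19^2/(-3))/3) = -361/18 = -20.06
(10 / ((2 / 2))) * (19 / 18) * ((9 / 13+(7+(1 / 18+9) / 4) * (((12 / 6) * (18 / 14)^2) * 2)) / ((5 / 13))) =166611 / 98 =1700.11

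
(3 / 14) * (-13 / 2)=-39 / 28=-1.39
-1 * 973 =-973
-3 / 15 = -0.20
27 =27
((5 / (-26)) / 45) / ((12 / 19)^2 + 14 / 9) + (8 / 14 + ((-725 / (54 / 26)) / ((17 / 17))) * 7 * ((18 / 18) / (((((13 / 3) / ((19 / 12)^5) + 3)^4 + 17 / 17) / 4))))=-5685430336300161683860129665276488869 / 82281687756493842892390109538807900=-69.10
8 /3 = 2.67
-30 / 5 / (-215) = 6 / 215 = 0.03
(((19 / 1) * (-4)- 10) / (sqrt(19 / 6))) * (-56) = 4816 * sqrt(114) / 19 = 2706.36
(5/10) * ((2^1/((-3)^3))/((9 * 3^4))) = -1/19683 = -0.00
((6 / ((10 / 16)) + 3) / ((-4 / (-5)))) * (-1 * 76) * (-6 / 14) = 513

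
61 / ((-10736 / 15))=-15 / 176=-0.09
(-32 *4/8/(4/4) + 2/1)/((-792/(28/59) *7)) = 7/5841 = 0.00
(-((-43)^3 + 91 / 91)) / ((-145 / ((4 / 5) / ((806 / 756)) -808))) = 442628.89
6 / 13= 0.46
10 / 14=0.71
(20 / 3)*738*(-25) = -123000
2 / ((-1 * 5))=-2 / 5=-0.40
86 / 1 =86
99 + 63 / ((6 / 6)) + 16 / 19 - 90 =1384 / 19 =72.84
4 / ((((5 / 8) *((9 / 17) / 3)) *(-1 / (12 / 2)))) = -1088 / 5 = -217.60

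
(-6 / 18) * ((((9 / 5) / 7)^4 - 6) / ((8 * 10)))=2999063 / 120050000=0.02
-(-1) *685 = 685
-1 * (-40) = 40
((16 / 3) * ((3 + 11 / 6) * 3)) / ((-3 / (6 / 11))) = -464 / 33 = -14.06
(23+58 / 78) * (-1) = -926 / 39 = -23.74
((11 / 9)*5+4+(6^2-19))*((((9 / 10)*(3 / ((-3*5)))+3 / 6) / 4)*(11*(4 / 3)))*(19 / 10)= 203984 / 3375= 60.44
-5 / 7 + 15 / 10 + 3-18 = -199 / 14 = -14.21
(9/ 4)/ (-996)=-3/ 1328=-0.00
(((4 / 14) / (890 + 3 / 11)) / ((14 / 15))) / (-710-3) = -165 / 342138041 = -0.00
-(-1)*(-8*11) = -88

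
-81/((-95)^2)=-81/9025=-0.01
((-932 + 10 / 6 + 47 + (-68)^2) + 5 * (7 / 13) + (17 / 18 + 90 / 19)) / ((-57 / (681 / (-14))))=3783688891 / 1182636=3199.37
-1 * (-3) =3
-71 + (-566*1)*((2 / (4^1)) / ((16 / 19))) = -6513 / 16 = -407.06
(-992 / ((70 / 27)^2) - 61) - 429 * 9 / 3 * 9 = -14444692 / 1225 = -11791.59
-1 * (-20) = 20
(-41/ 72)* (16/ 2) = -41/ 9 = -4.56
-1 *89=-89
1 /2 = 0.50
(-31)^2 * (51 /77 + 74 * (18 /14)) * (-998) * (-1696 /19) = 11999400816576 /1463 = 8201914433.75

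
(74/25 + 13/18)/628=1657/282600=0.01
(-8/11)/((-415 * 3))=8/13695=0.00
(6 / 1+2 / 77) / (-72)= -58 / 693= -0.08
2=2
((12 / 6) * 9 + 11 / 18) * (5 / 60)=335 / 216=1.55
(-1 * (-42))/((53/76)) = 3192/53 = 60.23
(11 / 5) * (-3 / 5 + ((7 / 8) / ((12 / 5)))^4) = -2720309273 / 2123366400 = -1.28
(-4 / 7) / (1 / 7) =-4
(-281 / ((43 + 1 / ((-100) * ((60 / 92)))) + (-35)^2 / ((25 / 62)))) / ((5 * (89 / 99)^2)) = -826224300 / 36606719317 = -0.02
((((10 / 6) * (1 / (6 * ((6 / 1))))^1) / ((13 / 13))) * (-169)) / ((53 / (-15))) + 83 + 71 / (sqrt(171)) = 71 * sqrt(19) / 57 + 162589 / 1908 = 90.64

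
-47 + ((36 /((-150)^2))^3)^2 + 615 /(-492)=-11503696441650390621 /238418579101562500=-48.25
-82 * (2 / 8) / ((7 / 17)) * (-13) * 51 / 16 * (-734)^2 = 1111451222.84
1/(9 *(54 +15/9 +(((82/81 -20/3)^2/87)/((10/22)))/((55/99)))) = 176175/90571079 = 0.00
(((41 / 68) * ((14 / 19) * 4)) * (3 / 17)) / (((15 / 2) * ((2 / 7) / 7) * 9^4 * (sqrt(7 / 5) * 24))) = 0.00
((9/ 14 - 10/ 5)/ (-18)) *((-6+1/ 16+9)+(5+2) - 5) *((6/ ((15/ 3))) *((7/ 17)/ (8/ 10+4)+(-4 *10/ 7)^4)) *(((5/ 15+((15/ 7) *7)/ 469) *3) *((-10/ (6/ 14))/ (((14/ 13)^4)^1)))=-437035239569849115/ 47065864573952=-9285.61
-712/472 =-89/59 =-1.51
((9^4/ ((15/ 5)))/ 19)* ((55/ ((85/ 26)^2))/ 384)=1355211/ 878560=1.54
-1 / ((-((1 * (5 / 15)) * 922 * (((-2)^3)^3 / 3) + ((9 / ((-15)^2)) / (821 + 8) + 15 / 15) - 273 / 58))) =-10818450 / 567484633553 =-0.00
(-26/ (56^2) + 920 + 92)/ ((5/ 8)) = 1619.19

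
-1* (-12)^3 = 1728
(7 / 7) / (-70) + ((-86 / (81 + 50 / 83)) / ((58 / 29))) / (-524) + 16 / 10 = 197097301 / 124216820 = 1.59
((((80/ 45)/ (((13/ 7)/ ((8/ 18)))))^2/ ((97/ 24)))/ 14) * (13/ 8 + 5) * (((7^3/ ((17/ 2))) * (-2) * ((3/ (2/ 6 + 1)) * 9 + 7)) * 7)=-198848591872/ 609475347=-326.26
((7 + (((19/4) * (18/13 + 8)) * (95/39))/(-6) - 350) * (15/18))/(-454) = 10984585/16572816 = 0.66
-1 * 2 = -2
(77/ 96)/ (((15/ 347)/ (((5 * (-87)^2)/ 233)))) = 3013.77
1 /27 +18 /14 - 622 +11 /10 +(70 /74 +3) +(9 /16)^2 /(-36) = -22042476349 /35804160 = -615.64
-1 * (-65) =65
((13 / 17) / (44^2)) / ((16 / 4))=13 / 131648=0.00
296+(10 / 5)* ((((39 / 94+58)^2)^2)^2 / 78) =826440419940953933027301870625 / 237731886031021824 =3476354954897.01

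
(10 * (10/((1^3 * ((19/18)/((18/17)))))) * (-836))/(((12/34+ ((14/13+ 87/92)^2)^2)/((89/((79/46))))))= -11941812380263609958400/46955195549884847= -254323.56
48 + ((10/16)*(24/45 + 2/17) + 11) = 12119/204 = 59.41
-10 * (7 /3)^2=-490 /9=-54.44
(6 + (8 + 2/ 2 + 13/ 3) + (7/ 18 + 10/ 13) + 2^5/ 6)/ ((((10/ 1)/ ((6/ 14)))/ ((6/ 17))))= 6043/ 15470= 0.39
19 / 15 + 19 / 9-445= -19873 / 45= -441.62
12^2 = 144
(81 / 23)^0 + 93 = 94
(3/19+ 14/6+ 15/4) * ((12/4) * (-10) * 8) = -28460/19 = -1497.89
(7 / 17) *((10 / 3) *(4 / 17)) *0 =0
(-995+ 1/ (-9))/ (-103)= 8956/ 927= 9.66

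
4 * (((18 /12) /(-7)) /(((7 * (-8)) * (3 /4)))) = 1 /49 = 0.02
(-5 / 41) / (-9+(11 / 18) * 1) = 90 / 6191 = 0.01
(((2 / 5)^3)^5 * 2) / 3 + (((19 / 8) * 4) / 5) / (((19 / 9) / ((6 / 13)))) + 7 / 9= 4260256462154 / 3570556640625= 1.19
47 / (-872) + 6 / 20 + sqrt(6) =2.70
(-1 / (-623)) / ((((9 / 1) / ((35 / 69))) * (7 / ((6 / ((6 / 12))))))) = 20 / 128961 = 0.00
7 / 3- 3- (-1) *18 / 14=13 / 21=0.62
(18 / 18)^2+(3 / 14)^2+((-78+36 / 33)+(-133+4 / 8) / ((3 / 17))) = -5347073 / 6468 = -826.70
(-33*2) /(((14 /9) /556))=-165132 /7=-23590.29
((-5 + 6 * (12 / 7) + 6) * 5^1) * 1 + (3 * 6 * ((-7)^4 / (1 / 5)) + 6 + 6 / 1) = 216158.43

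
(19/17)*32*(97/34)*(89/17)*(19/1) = 49864208/4913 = 10149.44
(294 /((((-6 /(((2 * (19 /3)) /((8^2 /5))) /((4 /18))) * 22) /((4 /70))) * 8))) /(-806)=399 /4539392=0.00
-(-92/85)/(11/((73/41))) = 0.18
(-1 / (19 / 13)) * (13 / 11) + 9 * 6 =11117 / 209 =53.19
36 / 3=12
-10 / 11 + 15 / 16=5 / 176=0.03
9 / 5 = 1.80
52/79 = 0.66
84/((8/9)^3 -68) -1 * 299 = -3682544/12265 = -300.25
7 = 7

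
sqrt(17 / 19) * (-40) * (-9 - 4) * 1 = 520 * sqrt(323) / 19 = 491.87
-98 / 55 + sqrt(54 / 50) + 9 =3*sqrt(3) / 5 + 397 / 55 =8.26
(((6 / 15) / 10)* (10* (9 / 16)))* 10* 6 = 27 / 2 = 13.50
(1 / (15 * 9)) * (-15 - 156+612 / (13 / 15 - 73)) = -10789 / 8115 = -1.33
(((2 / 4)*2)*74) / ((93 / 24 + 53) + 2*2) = 592 / 487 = 1.22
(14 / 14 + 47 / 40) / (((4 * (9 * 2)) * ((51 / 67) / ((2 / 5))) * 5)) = 1943 / 612000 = 0.00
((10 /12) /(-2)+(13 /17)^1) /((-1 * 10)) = -71 /2040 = -0.03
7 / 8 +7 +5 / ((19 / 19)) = 103 / 8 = 12.88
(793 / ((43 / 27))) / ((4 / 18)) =192699 / 86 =2240.69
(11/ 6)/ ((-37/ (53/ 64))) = -583/ 14208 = -0.04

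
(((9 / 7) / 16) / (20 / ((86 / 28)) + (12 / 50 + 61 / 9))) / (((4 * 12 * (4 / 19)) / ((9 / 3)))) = 1654425 / 938269696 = 0.00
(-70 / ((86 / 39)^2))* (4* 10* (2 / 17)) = -2129400 / 31433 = -67.74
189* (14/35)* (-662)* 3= -750708/5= -150141.60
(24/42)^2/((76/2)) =8/931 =0.01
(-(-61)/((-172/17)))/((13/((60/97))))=-15555/54223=-0.29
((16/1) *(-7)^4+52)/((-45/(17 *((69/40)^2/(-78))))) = 86485681/156000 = 554.40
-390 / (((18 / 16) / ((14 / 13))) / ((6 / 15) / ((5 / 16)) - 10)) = 48832 / 15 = 3255.47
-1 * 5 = -5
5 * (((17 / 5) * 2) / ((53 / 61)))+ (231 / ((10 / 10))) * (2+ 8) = 124504 / 53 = 2349.13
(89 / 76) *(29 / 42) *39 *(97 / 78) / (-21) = -250357 / 134064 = -1.87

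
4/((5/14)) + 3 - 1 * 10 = 21/5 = 4.20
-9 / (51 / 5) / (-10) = 0.09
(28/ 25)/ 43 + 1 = 1.03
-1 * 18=-18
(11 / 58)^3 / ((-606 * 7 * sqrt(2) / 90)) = -19965 * sqrt(2) / 275888368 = -0.00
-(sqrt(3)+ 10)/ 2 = -5 - sqrt(3)/ 2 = -5.87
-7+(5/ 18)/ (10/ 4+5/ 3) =-104/ 15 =-6.93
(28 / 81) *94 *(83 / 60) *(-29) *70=-22173284 / 243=-91248.08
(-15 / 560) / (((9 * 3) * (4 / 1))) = -1 / 4032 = -0.00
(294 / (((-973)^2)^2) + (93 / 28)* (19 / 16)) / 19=4617360576513 / 22242769226944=0.21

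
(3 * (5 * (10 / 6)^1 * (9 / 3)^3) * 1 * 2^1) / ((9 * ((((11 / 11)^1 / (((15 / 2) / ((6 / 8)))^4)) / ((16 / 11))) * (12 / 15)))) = 2727272.73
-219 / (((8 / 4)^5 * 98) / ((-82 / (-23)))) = -8979 / 36064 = -0.25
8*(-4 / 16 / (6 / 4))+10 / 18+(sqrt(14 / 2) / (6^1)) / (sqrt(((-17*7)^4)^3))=-7 / 9+sqrt(7) / 17038565131686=-0.78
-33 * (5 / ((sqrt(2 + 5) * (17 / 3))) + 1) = -33-495 * sqrt(7) / 119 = -44.01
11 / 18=0.61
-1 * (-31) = 31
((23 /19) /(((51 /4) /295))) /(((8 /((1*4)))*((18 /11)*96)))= 74635 /837216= 0.09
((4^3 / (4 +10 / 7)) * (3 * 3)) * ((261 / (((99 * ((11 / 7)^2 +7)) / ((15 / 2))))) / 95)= 9261 / 3971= 2.33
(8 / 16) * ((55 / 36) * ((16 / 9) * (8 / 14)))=440 / 567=0.78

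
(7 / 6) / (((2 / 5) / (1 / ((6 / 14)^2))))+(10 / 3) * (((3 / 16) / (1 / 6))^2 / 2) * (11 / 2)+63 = 90.48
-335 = -335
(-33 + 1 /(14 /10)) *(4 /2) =-452 /7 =-64.57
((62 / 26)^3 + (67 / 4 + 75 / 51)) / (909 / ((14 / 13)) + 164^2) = 33235097 / 29009789978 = 0.00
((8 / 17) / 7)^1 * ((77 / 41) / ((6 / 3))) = 0.06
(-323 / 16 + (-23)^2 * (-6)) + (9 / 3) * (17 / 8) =-3187.81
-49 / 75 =-0.65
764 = 764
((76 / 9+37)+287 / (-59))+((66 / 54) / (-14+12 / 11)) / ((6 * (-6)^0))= 18351757 / 452412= 40.56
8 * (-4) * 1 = -32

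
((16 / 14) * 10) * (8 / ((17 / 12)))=7680 / 119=64.54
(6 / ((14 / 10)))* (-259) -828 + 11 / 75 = -145339 / 75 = -1937.85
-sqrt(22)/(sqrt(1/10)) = -2*sqrt(55) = -14.83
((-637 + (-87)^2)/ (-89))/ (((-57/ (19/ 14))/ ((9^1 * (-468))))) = -4866264/ 623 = -7811.02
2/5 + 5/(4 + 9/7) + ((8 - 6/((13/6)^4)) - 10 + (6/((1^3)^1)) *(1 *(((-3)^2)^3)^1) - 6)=23074678439/5283785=4367.07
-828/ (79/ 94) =-77832/ 79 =-985.22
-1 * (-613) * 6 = 3678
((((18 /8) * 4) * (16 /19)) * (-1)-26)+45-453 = -8390 /19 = -441.58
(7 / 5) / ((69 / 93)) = 217 / 115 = 1.89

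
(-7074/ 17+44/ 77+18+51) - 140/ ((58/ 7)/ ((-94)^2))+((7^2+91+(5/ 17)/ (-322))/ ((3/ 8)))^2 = -10268.52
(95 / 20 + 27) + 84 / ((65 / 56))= 27071 / 260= 104.12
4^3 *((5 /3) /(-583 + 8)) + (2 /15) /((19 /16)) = -32 /437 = -0.07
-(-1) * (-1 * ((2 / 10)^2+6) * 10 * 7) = -422.80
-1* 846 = -846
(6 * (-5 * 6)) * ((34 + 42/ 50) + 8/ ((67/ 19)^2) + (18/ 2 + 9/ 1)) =-216078084/ 22445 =-9627.00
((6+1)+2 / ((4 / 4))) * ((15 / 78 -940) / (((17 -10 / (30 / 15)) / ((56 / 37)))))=-513135 / 481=-1066.81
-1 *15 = -15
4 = 4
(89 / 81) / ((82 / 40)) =1780 / 3321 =0.54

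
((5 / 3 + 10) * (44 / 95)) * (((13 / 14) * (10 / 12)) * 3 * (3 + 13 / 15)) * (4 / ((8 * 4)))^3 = 4147 / 43776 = 0.09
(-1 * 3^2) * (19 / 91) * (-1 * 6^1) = 1026 / 91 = 11.27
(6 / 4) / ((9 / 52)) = 26 / 3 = 8.67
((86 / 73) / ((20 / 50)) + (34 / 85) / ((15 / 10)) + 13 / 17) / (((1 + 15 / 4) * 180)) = 3896 / 837675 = 0.00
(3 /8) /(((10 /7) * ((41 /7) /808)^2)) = 41987316 /8405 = 4995.52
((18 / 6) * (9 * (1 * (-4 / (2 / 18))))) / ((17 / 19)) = -18468 / 17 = -1086.35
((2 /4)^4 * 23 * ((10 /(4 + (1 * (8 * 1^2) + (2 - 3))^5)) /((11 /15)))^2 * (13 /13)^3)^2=16737890625 /18709617803592641441296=0.00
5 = 5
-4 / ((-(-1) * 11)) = -4 / 11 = -0.36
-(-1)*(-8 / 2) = -4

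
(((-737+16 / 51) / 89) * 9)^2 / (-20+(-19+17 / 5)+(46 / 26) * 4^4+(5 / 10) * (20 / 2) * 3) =275258107995 / 21442646023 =12.84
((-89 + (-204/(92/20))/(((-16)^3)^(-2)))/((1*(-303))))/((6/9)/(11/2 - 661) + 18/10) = 4877137274595/3573077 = 1364968.42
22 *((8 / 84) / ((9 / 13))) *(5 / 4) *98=10010 / 27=370.74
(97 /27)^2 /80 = 9409 /58320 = 0.16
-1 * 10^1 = -10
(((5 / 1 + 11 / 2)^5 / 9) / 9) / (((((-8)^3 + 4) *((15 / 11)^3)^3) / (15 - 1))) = -277410187898459 / 104155875000000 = -2.66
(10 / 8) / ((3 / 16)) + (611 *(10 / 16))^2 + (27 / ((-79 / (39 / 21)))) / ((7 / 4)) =108389104637 / 743232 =145834.82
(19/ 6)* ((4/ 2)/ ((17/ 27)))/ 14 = 171/ 238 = 0.72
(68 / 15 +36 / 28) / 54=0.11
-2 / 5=-0.40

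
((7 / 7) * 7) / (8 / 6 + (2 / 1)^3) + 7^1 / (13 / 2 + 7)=137 / 108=1.27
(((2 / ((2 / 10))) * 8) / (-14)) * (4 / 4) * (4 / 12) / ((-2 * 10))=2 / 21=0.10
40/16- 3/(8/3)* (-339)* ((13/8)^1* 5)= 198475/64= 3101.17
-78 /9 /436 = -13 /654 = -0.02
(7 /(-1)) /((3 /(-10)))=70 /3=23.33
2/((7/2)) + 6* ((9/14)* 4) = 16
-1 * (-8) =8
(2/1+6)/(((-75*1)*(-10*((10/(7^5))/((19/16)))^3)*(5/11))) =358198768363689407/1920000000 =186561858.52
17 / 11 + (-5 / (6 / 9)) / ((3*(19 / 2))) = 268 / 209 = 1.28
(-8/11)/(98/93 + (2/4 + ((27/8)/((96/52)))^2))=-3047424/20514439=-0.15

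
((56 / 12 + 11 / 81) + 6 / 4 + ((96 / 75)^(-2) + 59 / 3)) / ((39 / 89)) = 196210201 / 3234816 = 60.66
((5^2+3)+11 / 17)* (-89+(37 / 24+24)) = -741701 / 408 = -1817.89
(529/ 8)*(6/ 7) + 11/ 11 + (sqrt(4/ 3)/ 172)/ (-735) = 1615/ 28 - sqrt(3)/ 189630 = 57.68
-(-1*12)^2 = -144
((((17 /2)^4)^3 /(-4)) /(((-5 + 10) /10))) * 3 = -1747866711689283 /8192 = -213362635704.26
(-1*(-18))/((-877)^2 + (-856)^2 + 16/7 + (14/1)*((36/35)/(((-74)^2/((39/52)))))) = 191660/15991549131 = 0.00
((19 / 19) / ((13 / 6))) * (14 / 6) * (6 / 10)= 42 / 65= 0.65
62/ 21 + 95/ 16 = 2987/ 336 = 8.89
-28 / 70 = -2 / 5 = -0.40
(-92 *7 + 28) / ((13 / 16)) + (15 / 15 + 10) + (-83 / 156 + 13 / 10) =-582181 / 780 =-746.39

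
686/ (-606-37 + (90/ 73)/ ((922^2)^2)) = -18094253245875184/ 16960065360200747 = -1.07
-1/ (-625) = 1/ 625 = 0.00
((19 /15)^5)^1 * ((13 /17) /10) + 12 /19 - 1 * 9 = -19914309797 /2452781250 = -8.12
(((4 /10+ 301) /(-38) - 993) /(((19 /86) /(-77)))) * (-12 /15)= -2518704188 /9025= -279080.80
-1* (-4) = 4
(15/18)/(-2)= -5/12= -0.42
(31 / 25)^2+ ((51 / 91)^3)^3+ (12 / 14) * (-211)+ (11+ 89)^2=2626602599580521894058596 / 267456125081117756875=9820.69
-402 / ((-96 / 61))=4087 / 16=255.44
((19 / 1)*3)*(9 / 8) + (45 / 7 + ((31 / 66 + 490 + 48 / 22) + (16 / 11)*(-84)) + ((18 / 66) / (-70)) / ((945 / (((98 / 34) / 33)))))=34291587797 / 77754600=441.02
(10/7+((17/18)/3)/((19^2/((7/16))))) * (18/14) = 3119873/1698144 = 1.84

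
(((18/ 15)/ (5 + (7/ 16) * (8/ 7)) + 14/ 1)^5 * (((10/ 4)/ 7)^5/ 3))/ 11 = 9138686662951/ 89323877181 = 102.31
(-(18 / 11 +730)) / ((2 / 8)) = -32192 / 11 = -2926.55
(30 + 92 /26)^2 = 190096 /169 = 1124.83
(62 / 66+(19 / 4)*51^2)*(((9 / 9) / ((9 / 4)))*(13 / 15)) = 21202363 / 4455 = 4759.23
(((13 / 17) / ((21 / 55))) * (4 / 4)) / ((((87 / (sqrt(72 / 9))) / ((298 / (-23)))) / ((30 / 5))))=-852280 * sqrt(2) / 238119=-5.06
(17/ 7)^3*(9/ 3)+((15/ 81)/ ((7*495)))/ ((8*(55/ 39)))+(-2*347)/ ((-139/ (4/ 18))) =823918888423/ 18691291080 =44.08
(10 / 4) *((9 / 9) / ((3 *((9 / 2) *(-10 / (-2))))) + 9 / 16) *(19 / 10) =23693 / 8640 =2.74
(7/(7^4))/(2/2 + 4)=1/1715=0.00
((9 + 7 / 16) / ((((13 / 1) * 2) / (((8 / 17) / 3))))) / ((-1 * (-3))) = 151 / 7956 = 0.02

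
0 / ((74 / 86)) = 0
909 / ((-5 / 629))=-571761 / 5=-114352.20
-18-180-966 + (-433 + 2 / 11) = -1596.82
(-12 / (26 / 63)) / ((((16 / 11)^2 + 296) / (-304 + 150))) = 65219 / 4342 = 15.02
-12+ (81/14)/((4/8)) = -3/7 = -0.43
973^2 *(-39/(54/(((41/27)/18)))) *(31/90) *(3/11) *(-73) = 1141924638491/2886840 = 395562.15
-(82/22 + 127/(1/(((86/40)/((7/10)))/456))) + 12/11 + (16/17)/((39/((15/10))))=-53628955/15519504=-3.46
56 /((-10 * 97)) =-28 /485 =-0.06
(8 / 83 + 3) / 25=257 / 2075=0.12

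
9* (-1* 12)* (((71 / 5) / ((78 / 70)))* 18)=-322056 / 13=-24773.54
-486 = -486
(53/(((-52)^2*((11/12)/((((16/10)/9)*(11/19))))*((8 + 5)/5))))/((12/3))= 53/250458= 0.00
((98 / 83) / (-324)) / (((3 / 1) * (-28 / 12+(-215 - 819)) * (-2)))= -49 / 83607228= -0.00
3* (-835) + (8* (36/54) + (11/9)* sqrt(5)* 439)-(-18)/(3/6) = -7391/3 + 4829* sqrt(5)/9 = -1263.89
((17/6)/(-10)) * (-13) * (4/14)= 221/210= 1.05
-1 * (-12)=12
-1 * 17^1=-17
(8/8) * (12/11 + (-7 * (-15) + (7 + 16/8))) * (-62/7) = -78492/77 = -1019.38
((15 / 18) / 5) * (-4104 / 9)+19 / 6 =-72.83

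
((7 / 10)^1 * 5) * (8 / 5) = 28 / 5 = 5.60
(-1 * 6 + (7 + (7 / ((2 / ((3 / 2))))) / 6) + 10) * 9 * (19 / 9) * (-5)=-1128.12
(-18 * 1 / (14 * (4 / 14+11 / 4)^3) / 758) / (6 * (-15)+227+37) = -2352 / 6749847875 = -0.00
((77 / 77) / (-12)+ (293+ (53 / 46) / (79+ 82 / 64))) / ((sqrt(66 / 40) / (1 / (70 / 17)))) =55.38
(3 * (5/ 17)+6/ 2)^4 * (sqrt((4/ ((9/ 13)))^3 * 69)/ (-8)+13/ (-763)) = -9135984 * sqrt(897)/ 83521 - 246671568/ 63726523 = -3279.96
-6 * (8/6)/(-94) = 4/47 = 0.09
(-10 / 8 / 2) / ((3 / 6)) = -5 / 4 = -1.25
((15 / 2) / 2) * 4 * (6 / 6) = 15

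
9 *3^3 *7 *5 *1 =8505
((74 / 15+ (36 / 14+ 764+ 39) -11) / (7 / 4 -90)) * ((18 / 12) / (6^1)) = -83948 / 37065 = -2.26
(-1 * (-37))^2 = 1369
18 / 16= 9 / 8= 1.12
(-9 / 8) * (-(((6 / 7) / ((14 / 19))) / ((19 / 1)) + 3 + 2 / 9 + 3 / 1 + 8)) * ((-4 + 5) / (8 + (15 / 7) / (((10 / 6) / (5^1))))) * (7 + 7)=6299 / 404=15.59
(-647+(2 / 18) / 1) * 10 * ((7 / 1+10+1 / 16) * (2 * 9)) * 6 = -11920545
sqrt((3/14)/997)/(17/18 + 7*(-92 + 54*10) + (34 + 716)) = 9*sqrt(41874)/488285735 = 0.00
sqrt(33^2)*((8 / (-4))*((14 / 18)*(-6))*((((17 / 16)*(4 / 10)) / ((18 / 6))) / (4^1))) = 1309 / 120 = 10.91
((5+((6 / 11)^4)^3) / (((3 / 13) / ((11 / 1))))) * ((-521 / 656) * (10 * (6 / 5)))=-106297620324418393 / 46791113980204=-2271.75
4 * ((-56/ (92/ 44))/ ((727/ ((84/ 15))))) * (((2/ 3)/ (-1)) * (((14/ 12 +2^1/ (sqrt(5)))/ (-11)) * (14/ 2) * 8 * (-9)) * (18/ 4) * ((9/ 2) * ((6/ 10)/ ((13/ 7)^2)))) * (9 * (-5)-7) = -29274835968/ 5434325-50185433088 * sqrt(5)/ 27171625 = -9517.00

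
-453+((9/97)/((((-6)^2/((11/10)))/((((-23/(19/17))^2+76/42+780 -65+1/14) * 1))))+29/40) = -26416493113/58828560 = -449.04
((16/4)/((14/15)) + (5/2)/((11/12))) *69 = 483.90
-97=-97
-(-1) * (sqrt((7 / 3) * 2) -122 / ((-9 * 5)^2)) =-122 / 2025 + sqrt(42) / 3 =2.10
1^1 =1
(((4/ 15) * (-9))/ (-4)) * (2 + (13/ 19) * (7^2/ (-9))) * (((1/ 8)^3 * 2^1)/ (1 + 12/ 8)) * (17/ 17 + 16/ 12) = -413/ 109440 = -0.00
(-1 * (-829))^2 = 687241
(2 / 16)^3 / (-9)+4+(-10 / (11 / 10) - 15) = -1018379 / 50688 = -20.09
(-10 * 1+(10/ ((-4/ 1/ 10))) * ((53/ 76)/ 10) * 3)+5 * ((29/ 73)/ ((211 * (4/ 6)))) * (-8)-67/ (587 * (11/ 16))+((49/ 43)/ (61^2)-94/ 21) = -19.99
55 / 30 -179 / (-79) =1943 / 474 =4.10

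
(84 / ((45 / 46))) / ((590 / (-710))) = -91448 / 885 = -103.33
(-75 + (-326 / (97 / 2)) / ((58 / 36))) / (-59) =222711 / 165967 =1.34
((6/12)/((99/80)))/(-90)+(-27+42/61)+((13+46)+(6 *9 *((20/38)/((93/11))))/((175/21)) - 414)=-60970273292/160063695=-380.91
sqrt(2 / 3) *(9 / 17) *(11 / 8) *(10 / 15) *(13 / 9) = 143 *sqrt(6) / 612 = 0.57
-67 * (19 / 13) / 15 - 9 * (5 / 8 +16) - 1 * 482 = -995519 / 1560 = -638.15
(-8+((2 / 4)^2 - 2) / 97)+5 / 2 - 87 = -35897 / 388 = -92.52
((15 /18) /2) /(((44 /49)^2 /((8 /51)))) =12005 /148104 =0.08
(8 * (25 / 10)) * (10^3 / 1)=20000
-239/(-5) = 239/5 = 47.80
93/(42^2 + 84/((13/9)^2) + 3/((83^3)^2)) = 1712840616080191/33230219549225329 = 0.05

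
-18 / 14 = -1.29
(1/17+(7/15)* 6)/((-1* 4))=-243/340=-0.71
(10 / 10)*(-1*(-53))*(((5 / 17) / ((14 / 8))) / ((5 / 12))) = 2544 / 119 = 21.38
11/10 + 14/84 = 19/15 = 1.27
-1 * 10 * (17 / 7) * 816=-138720 / 7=-19817.14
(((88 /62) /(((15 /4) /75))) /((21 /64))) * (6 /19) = 112640 /4123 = 27.32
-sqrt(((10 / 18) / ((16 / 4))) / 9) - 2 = -2 - sqrt(5) / 18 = -2.12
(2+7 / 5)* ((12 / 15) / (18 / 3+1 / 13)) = 884 / 1975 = 0.45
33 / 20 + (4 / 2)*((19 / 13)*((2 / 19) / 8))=439 / 260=1.69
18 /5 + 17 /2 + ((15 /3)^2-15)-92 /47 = 9467 /470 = 20.14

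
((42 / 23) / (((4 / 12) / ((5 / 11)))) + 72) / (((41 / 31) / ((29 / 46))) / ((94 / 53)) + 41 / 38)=32.93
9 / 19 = 0.47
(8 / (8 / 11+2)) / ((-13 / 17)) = -748 / 195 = -3.84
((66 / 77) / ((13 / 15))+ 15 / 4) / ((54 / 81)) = 7.11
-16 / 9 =-1.78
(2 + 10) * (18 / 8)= 27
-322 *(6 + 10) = -5152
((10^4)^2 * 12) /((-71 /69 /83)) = -6872400000000 /71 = -96794366197.18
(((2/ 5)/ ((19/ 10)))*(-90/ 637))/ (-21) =120/ 84721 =0.00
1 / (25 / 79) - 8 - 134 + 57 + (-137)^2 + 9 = 467404 / 25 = 18696.16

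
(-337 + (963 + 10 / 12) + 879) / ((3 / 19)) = 171665 / 18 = 9536.94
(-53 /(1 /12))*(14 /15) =-2968 /5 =-593.60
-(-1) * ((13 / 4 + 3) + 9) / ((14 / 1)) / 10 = 61 / 560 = 0.11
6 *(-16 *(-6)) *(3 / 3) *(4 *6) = 13824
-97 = -97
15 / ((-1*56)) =-15 / 56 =-0.27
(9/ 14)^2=0.41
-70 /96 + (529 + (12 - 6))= 25645 /48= 534.27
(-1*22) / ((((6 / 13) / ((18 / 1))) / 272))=-233376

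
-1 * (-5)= 5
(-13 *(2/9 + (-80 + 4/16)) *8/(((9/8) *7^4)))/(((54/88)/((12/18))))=7486336/2250423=3.33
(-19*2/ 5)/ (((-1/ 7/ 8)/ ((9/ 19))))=1008/ 5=201.60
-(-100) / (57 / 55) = 5500 / 57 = 96.49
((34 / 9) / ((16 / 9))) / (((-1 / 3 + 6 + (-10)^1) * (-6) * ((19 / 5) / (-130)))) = -425 / 152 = -2.80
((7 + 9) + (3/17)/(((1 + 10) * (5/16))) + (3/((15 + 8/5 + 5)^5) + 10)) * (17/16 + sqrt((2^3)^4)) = 41396977591420481/24423497809920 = 1694.97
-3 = -3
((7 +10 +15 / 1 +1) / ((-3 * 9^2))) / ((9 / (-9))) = 11 / 81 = 0.14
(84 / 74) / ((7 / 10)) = 1.62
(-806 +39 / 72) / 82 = -19331 / 1968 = -9.82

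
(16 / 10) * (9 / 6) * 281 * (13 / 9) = 14612 / 15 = 974.13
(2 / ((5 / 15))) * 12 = 72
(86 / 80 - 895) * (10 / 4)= -35757 / 16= -2234.81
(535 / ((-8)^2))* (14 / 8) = 3745 / 256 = 14.63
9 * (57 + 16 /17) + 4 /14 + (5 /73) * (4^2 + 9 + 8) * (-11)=4316512 /8687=496.89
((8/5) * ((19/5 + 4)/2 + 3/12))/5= 166/125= 1.33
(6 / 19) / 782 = 3 / 7429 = 0.00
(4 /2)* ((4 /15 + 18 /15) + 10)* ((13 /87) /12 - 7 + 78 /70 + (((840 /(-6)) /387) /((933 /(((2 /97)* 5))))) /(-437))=-134.69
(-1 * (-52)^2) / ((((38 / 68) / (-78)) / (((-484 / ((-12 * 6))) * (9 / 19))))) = 433845984 / 361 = 1201789.43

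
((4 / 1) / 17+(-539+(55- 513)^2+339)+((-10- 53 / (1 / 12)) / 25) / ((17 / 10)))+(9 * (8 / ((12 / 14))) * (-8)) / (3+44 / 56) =943218724 / 4505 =209371.53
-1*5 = -5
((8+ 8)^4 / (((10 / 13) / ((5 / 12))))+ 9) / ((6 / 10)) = 59179.44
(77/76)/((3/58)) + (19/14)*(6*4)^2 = 639439/798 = 801.30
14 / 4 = 7 / 2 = 3.50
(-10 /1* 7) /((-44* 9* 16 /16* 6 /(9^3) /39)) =36855 /44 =837.61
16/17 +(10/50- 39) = -3218/85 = -37.86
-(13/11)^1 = -13/11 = -1.18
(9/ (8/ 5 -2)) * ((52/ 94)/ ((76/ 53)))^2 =-21362445/ 6379592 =-3.35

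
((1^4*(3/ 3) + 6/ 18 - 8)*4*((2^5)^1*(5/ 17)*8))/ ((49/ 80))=-8192000/ 2499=-3278.11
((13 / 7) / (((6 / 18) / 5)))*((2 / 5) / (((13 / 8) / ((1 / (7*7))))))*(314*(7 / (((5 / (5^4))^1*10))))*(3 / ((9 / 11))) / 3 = 690800 / 147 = 4699.32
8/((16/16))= 8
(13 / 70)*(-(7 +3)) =-13 / 7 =-1.86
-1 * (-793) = 793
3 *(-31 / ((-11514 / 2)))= 31 / 1919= 0.02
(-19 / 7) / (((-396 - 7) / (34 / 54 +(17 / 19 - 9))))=-295 / 5859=-0.05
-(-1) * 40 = 40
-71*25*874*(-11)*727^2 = 9019268105650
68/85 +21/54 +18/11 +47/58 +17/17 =66544/14355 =4.64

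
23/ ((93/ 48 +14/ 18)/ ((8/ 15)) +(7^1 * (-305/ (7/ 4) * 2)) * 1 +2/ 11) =-97152/ 10284287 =-0.01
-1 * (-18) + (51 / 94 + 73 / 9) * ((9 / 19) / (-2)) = 15.95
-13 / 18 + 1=5 / 18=0.28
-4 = -4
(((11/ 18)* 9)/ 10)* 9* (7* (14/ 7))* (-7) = -4851/ 10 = -485.10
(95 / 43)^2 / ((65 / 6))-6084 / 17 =-146056998 / 408629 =-357.43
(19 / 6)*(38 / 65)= 361 / 195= 1.85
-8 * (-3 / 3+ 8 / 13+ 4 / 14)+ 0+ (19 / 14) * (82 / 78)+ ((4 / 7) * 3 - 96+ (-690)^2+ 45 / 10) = 129951394 / 273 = 476012.43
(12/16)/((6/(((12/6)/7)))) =1/28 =0.04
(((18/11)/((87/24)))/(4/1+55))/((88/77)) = 126/18821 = 0.01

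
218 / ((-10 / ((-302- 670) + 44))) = 101152 / 5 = 20230.40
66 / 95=0.69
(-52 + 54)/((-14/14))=-2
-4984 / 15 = -332.27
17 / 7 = 2.43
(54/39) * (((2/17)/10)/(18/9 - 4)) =-9/1105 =-0.01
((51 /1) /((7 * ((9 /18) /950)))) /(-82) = -168.82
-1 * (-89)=89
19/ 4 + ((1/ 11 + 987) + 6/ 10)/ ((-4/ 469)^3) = -5604053501287/ 3520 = -1592060653.77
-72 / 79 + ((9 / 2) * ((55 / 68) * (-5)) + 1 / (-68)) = -205475 / 10744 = -19.12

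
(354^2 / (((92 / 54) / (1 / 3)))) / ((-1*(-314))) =281961 / 3611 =78.08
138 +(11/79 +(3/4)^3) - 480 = -1726315/5056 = -341.44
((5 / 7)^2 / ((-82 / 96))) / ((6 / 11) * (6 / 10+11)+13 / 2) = -132000 / 2834699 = -0.05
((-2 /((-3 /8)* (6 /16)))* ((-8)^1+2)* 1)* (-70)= 17920 /3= 5973.33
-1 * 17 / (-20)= 17 / 20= 0.85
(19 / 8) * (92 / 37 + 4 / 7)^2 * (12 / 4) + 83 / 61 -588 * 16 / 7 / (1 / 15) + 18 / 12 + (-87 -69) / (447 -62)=-9043194417701 / 450113510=-20090.92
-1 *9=-9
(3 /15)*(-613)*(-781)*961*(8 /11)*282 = 94358560368 /5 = 18871712073.60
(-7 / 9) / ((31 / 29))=-203 / 279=-0.73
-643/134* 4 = -1286/67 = -19.19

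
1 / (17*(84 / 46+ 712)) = 23 / 279106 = 0.00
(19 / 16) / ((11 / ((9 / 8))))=171 / 1408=0.12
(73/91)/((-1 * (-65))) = 73/5915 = 0.01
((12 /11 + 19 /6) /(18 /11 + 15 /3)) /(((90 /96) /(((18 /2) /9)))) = 2248 /3285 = 0.68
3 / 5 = 0.60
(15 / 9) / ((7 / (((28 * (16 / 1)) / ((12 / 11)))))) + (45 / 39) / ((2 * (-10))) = 45733 / 468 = 97.72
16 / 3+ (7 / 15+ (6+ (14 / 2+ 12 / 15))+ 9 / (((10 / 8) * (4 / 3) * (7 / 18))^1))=1172 / 35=33.49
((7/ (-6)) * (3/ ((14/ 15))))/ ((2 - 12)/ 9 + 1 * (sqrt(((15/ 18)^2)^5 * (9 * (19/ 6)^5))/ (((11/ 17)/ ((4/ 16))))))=-11811024720000 * sqrt(114)/ 274533696291139 - 16857002409984/ 274533696291139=-0.52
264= 264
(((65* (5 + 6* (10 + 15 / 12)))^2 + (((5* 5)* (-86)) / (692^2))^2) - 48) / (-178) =-1273110717595279673 / 10204327507072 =-124761.84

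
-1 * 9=-9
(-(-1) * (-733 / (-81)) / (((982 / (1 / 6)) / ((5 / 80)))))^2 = 537289 / 58308984705024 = 0.00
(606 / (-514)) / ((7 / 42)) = -1818 / 257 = -7.07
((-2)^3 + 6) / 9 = -2 / 9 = -0.22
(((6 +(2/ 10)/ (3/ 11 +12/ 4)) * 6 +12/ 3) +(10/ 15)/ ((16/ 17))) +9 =2003/ 40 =50.08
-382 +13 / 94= -35895 / 94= -381.86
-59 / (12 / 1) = -59 / 12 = -4.92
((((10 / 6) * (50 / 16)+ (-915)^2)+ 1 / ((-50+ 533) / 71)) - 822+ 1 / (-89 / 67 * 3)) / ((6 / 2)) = 95879133823 / 343896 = 278802.70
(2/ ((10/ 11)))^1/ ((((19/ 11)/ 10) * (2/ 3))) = 19.11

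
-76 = -76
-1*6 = -6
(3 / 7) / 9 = 1 / 21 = 0.05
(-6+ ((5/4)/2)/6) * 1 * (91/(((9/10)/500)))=-16095625/54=-298067.13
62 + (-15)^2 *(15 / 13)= 4181 / 13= 321.62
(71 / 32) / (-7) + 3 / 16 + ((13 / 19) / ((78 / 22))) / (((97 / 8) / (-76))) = -87287 / 65184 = -1.34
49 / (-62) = -49 / 62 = -0.79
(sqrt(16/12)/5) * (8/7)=16 * sqrt(3)/105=0.26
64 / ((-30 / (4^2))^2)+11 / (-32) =17.86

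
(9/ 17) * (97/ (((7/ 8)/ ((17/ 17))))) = 6984/ 119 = 58.69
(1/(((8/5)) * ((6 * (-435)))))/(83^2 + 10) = -1/28810224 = -0.00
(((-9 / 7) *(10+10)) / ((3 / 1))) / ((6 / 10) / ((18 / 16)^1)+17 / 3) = -300 / 217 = -1.38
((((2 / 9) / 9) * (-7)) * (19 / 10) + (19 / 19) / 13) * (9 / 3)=-1324 / 1755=-0.75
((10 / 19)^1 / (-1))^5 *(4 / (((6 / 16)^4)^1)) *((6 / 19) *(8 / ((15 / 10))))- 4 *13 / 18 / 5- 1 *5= -368420645179 / 19053581805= -19.34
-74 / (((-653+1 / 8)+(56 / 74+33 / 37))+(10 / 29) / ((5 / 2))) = 635216 / 5588943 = 0.11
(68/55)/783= 68/43065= 0.00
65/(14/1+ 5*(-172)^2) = 65/147934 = 0.00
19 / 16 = 1.19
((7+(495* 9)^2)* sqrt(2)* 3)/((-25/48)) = -2857972608* sqrt(2)/25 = -161671344.92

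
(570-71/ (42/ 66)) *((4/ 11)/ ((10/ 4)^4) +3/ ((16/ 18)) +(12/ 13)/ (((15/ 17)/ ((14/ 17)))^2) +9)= 90779859887/ 15015000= 6045.94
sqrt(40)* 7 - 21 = -21+14* sqrt(10) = 23.27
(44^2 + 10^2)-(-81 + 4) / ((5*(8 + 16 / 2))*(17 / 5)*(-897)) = 496751347 / 243984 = 2036.00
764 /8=191 /2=95.50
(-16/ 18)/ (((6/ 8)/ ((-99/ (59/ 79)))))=27808/ 177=157.11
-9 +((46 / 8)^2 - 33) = -8.94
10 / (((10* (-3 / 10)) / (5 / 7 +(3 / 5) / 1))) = -92 / 21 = -4.38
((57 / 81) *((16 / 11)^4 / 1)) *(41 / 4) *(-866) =-11052875776 / 395307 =-27960.23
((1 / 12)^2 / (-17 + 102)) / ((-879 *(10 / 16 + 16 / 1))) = -1 / 178867710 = -0.00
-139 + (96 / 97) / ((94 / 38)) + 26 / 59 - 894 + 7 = -275748356 / 268981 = -1025.16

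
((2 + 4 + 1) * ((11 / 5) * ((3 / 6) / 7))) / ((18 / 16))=44 / 45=0.98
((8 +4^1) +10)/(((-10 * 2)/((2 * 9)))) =-99/5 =-19.80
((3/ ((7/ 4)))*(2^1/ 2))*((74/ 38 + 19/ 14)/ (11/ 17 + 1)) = 44829/ 13034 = 3.44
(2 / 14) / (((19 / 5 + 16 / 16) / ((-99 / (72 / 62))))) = -1705 / 672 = -2.54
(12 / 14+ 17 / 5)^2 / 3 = 22201 / 3675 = 6.04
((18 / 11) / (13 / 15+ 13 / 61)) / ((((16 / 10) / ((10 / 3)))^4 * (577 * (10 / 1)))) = 23828125 / 4816002048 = 0.00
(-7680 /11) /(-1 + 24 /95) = 729600 /781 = 934.19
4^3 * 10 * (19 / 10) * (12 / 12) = 1216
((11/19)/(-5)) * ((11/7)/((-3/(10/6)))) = 0.10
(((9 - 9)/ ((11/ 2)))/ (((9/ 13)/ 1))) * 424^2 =0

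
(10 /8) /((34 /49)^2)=12005 /4624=2.60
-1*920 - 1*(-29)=-891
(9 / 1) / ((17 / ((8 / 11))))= 72 / 187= 0.39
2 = 2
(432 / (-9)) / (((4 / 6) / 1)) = -72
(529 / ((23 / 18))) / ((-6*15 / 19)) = -437 / 5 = -87.40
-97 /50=-1.94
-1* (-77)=77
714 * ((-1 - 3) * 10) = -28560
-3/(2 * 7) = -3/14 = -0.21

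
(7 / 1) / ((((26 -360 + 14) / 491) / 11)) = -37807 / 320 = -118.15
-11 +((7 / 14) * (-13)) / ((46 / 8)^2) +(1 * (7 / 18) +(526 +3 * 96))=7647997 / 9522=803.19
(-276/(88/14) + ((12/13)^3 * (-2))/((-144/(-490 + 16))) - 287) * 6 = -2016.52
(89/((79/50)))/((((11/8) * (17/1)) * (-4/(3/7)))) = -26700/103411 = -0.26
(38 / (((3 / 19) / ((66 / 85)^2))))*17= 1048344 / 425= 2466.69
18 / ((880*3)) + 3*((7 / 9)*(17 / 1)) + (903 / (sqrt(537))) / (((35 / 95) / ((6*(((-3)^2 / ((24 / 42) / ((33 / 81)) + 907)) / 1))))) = 3397086*sqrt(537) / 12520513 + 52369 / 1320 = 45.96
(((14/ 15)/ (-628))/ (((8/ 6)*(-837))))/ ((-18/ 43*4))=-301/ 378457920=-0.00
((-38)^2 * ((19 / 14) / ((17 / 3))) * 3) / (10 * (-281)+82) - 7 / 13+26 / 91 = -0.63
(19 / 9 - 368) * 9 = -3293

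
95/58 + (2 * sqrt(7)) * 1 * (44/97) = 95/58 + 88 * sqrt(7)/97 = 4.04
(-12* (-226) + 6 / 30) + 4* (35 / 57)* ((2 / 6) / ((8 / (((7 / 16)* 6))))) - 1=12364297 / 4560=2711.47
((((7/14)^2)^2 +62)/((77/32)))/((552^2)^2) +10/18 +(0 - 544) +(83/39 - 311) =-13202005252892465/15489562023936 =-852.32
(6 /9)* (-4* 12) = -32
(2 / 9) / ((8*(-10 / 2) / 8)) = -0.04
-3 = -3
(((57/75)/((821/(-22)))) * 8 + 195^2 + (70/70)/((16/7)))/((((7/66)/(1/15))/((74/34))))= 5082412569597/97699000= 52021.13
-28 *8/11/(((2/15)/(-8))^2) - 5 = -806455/11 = -73314.09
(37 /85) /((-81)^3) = -37 /45172485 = -0.00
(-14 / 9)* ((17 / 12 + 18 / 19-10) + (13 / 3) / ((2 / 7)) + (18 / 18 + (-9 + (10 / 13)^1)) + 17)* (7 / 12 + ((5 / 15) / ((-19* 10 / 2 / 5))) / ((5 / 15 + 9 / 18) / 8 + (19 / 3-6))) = -14819053 / 1013688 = -14.62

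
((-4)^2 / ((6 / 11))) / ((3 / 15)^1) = 440 / 3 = 146.67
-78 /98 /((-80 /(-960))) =-468 /49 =-9.55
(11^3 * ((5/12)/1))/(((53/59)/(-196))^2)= 222486792220/8427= 26401660.40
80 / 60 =4 / 3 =1.33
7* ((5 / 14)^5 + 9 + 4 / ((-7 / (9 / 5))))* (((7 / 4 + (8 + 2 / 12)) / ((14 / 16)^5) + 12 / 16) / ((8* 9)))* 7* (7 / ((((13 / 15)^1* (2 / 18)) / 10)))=62066893248725 / 783071744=79260.80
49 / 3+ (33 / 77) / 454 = 155731 / 9534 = 16.33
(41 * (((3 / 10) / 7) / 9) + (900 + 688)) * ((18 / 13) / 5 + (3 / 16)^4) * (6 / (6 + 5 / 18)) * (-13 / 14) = -3556740318057 / 9071820800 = -392.06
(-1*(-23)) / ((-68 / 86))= -989 / 34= -29.09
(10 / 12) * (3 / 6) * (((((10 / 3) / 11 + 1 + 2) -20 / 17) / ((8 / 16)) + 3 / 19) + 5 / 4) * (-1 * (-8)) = 18.87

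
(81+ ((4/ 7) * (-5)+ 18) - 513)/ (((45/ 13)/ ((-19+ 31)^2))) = -17341.26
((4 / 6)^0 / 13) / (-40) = -1 / 520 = -0.00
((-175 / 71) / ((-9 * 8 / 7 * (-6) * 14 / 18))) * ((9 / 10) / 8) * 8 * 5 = -525 / 2272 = -0.23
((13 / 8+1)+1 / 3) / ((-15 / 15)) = -71 / 24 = -2.96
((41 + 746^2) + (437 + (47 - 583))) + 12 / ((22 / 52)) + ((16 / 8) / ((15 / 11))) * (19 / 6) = 275463049 / 495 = 556491.01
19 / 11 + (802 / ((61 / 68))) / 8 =76146 / 671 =113.48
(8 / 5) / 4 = 2 / 5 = 0.40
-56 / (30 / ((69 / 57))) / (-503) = 644 / 143355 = 0.00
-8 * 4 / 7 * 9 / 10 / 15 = -0.27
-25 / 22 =-1.14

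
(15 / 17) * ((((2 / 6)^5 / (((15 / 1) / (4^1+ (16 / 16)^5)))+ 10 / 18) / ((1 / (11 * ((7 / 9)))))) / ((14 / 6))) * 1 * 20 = 36.04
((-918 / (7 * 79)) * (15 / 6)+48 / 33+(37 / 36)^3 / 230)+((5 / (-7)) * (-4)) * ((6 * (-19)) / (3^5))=-263141208361 / 65275943040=-4.03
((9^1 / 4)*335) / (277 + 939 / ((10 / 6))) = 0.90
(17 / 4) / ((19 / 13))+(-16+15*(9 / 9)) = 1.91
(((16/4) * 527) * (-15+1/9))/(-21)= 282472/189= 1494.56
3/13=0.23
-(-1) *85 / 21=85 / 21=4.05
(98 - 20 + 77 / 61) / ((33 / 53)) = 256255 / 2013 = 127.30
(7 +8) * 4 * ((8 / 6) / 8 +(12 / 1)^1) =730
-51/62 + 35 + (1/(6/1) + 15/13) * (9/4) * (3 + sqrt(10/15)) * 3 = 68.20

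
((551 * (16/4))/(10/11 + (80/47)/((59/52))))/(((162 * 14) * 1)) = 16807153/41668830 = 0.40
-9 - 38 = -47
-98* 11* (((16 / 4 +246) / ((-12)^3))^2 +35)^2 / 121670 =-10.87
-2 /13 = -0.15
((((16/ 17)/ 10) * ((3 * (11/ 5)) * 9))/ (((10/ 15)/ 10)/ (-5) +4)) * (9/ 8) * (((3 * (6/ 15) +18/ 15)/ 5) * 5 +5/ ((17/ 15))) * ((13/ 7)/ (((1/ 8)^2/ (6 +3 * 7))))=8023105728/ 232645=34486.47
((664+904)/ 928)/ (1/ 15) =735/ 29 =25.34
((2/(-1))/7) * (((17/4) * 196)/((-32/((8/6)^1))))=119/12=9.92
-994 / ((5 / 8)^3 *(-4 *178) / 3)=190848 / 11125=17.15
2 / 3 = 0.67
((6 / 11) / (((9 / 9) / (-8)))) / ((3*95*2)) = -8 / 1045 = -0.01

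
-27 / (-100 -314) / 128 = 3 / 5888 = 0.00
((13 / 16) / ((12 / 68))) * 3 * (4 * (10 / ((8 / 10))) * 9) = 49725 / 8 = 6215.62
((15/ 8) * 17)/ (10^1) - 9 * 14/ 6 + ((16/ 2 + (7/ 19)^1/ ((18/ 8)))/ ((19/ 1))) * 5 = -814285/ 51984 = -15.66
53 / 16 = 3.31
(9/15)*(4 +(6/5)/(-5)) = 282/125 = 2.26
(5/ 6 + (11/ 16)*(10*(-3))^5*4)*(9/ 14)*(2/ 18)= -400949995/ 84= -4773214.23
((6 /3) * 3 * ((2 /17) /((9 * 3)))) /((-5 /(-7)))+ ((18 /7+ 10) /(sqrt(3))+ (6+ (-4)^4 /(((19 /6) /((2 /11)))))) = 88 * sqrt(3) /21+ 3315242 /159885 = 27.99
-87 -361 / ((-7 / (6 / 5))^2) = -119571 / 1225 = -97.61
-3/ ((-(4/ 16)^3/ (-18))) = -3456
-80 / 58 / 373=-40 / 10817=-0.00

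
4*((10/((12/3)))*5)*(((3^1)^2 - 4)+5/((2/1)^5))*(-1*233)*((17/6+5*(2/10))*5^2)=-184215625/32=-5756738.28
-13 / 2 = -6.50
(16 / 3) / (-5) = -16 / 15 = -1.07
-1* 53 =-53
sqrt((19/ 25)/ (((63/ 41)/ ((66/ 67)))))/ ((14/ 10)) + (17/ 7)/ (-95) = -17/ 665 + sqrt(24113166)/ 9849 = 0.47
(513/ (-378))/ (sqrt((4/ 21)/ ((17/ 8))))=-19 * sqrt(714)/ 112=-4.53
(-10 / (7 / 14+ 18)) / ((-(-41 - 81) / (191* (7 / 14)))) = -955 / 2257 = -0.42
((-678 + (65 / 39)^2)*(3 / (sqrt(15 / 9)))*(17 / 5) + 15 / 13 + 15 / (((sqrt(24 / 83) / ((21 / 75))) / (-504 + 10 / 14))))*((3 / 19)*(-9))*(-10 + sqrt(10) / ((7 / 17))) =-9*(70 - 17*sqrt(10))*(-4500 + 686985*sqrt(498) + 5372068*sqrt(15)) / 172900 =-30546.49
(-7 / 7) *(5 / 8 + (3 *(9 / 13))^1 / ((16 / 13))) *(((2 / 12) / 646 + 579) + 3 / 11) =-913821671 / 682176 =-1339.57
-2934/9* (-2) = 652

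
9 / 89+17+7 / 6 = 9755 / 534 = 18.27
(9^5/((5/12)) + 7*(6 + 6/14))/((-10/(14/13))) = -4961691/325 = -15266.74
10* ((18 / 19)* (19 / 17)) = 10.59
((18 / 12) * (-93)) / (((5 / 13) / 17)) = -6165.90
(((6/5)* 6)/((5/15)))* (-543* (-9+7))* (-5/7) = -117288/7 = -16755.43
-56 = -56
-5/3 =-1.67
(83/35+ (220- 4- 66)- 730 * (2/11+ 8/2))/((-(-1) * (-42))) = 1116637/16170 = 69.06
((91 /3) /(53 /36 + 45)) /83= 156 /19837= 0.01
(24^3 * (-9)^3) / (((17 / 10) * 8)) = -741007.06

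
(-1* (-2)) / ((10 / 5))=1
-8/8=-1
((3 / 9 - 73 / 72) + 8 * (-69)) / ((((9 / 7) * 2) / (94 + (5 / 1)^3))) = -20334223 / 432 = -47069.96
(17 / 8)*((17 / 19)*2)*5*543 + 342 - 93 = 803559 / 76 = 10573.14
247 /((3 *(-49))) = -247 /147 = -1.68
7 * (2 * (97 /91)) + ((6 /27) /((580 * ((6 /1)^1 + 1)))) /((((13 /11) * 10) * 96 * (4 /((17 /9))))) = 122493772987 /8208345600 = 14.92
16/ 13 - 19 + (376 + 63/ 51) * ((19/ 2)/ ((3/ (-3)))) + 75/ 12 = -3178205/ 884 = -3595.25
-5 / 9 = -0.56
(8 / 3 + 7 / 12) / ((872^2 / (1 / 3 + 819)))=15977 / 4562304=0.00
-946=-946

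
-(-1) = 1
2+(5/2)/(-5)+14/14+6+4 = 25/2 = 12.50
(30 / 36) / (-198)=-5 / 1188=-0.00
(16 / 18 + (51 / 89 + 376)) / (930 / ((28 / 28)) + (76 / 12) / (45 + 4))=14815003 / 36506643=0.41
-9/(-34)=9/34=0.26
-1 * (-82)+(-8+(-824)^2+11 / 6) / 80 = 8569.12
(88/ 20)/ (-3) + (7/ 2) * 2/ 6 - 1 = -13/ 10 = -1.30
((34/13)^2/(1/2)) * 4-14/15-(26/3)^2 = -162158/7605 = -21.32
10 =10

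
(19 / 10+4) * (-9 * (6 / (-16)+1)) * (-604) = 80181 / 4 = 20045.25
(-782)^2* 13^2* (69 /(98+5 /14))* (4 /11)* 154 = 109621360576 /27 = 4060050391.70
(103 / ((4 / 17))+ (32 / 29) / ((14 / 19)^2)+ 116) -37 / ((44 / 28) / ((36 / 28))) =32856965 / 62524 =525.51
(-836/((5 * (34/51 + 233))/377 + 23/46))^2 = 3576002025024/66275881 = 53956.31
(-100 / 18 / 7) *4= -200 / 63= -3.17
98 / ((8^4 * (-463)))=-49 / 948224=-0.00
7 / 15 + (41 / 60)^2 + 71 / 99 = 65371 / 39600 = 1.65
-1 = -1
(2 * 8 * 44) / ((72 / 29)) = 2552 / 9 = 283.56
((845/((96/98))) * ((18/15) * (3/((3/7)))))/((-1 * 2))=-57967/16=-3622.94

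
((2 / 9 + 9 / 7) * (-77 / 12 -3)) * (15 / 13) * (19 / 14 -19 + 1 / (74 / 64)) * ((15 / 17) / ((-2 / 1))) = -777482375 / 6410768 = -121.28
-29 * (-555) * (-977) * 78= -1226535570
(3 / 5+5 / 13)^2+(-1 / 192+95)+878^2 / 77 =631335258739 / 62462400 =10107.44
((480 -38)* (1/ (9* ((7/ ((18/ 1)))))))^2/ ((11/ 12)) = 9377472/ 539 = 17397.91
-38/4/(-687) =19/1374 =0.01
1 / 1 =1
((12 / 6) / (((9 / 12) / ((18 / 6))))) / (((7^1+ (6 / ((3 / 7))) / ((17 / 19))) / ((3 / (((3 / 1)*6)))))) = 68 / 1155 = 0.06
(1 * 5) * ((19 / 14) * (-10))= -475 / 7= -67.86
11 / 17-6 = -91 / 17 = -5.35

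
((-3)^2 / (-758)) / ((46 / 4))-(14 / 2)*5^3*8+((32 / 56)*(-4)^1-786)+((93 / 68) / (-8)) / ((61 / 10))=-7885102091483 / 1012427248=-7788.31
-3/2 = -1.50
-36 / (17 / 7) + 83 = 1159 / 17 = 68.18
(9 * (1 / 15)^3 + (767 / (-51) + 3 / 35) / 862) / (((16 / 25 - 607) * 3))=282361 / 34987047795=0.00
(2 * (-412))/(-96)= 103/12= 8.58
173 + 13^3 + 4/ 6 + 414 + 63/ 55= 459659/ 165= 2785.81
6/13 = 0.46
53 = 53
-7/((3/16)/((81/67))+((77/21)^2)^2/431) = -558576/45841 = -12.19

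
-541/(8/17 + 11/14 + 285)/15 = -128758/1021935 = -0.13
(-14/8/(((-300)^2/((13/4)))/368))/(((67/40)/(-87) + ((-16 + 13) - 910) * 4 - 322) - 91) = 60697/10609700250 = 0.00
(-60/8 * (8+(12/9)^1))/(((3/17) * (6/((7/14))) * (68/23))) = -805/72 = -11.18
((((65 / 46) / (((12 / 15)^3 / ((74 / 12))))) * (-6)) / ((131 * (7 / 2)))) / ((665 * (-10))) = 12025 / 359053184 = 0.00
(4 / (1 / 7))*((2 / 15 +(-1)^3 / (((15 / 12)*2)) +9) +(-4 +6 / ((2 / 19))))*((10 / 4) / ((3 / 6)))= 25928 / 3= 8642.67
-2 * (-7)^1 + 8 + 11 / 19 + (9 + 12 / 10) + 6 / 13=41052 / 1235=33.24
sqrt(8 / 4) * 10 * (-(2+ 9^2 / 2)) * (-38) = 16150 * sqrt(2) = 22839.55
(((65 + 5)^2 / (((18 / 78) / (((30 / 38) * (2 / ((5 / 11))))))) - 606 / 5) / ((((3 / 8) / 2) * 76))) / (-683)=-27981944 / 3698445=-7.57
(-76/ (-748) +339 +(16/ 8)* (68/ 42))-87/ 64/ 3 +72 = 104021285/ 251328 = 413.89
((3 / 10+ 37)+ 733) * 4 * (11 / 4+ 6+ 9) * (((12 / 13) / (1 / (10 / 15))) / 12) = 546913 / 195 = 2804.68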